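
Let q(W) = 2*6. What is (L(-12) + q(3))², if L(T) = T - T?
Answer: 144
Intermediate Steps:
L(T) = 0
q(W) = 12
(L(-12) + q(3))² = (0 + 12)² = 12² = 144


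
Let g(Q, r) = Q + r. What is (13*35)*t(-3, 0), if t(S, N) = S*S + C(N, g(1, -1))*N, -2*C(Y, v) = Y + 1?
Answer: 4095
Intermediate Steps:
C(Y, v) = -1/2 - Y/2 (C(Y, v) = -(Y + 1)/2 = -(1 + Y)/2 = -1/2 - Y/2)
t(S, N) = S**2 + N*(-1/2 - N/2) (t(S, N) = S*S + (-1/2 - N/2)*N = S**2 + N*(-1/2 - N/2))
(13*35)*t(-3, 0) = (13*35)*((-3)**2 - 1/2*0*(1 + 0)) = 455*(9 - 1/2*0*1) = 455*(9 + 0) = 455*9 = 4095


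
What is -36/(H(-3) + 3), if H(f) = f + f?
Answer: 12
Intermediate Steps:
H(f) = 2*f
-36/(H(-3) + 3) = -36/(2*(-3) + 3) = -36/(-6 + 3) = -36/(-3) = -36*(-⅓) = 12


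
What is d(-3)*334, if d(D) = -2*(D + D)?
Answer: 4008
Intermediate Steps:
d(D) = -4*D
d(-3)*334 = -4*(-3)*334 = 12*334 = 4008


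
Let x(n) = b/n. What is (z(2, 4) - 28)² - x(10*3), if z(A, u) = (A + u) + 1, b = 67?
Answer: 13163/30 ≈ 438.77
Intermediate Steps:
z(A, u) = 1 + A + u
x(n) = 67/n
(z(2, 4) - 28)² - x(10*3) = ((1 + 2 + 4) - 28)² - 67/(10*3) = (7 - 28)² - 67/30 = (-21)² - 67/30 = 441 - 1*67/30 = 441 - 67/30 = 13163/30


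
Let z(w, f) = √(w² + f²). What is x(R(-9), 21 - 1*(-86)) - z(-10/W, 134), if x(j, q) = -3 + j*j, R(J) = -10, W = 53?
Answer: 97 - 2*√12609626/53 ≈ -37.000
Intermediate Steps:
x(j, q) = -3 + j²
z(w, f) = √(f² + w²)
x(R(-9), 21 - 1*(-86)) - z(-10/W, 134) = (-3 + (-10)²) - √(134² + (-10/53)²) = (-3 + 100) - √(17956 + (-10*1/53)²) = 97 - √(17956 + (-10/53)²) = 97 - √(17956 + 100/2809) = 97 - √(50438504/2809) = 97 - 2*√12609626/53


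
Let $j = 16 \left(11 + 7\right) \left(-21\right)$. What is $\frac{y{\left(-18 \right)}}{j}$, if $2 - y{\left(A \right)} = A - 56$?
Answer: $- \frac{19}{1512} \approx -0.012566$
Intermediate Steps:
$y{\left(A \right)} = 58 - A$ ($y{\left(A \right)} = 2 - \left(A - 56\right) = 2 - \left(-56 + A\right) = 58 - A$)
$j = -6048$ ($j = 16 \cdot 18 \left(-21\right) = 288 \left(-21\right) = -6048$)
$\frac{y{\left(-18 \right)}}{j} = \frac{58 - -18}{-6048} = \left(58 + 18\right) \left(- \frac{1}{6048}\right) = 76 \left(- \frac{1}{6048}\right) = - \frac{19}{1512}$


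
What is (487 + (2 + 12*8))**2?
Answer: 342225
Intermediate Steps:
(487 + (2 + 12*8))**2 = (487 + (2 + 96))**2 = (487 + 98)**2 = 585**2 = 342225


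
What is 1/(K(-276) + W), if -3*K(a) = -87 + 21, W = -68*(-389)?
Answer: 1/26474 ≈ 3.7773e-5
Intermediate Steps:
W = 26452
K(a) = 22 (K(a) = -(-87 + 21)/3 = -1/3*(-66) = 22)
1/(K(-276) + W) = 1/(22 + 26452) = 1/26474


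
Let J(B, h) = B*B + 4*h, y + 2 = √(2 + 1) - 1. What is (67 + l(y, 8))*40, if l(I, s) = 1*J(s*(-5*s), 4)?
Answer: 4099320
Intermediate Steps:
y = -3 + √3 (y = -2 + (√(2 + 1) - 1) = -2 + (√3 - 1) = -2 + (-1 + √3) = -3 + √3 ≈ -1.2680)
J(B, h) = B² + 4*h
l(I, s) = 16 + 25*s⁴ (l(I, s) = 1*((s*(-5*s))² + 4*4) = 1*((-5*s²)² + 16) = 1*(25*s⁴ + 16) = 1*(16 + 25*s⁴) = 16 + 25*s⁴)
(67 + l(y, 8))*40 = (67 + (16 + 25*8⁴))*40 = (67 + (16 + 25*4096))*40 = (67 + (16 + 102400))*40 = (67 + 102416)*40 = 102483*40 = 4099320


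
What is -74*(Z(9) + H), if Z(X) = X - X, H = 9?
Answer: -666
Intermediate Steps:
Z(X) = 0
-74*(Z(9) + H) = -74*(0 + 9) = -74*9 = -666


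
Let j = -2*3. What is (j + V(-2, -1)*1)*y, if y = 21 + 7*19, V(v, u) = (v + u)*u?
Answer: -462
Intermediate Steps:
j = -6
V(v, u) = u*(u + v) (V(v, u) = (u + v)*u = u*(u + v))
y = 154 (y = 21 + 133 = 154)
(j + V(-2, -1)*1)*y = (-6 - (-1 - 2)*1)*154 = (-6 - 1*(-3)*1)*154 = (-6 + 3*1)*154 = (-6 + 3)*154 = -3*154 = -462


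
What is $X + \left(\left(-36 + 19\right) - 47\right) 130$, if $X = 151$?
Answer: $-8169$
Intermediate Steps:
$X + \left(\left(-36 + 19\right) - 47\right) 130 = 151 + \left(\left(-36 + 19\right) - 47\right) 130 = 151 + \left(-17 - 47\right) 130 = 151 - 8320 = -8169$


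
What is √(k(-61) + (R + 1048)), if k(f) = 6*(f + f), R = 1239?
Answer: √1555 ≈ 39.433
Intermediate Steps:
k(f) = 12*f (k(f) = 6*(2*f) = 12*f)
√(k(-61) + (R + 1048)) = √(12*(-61) + (1239 + 1048)) = √(-732 + 2287) = √1555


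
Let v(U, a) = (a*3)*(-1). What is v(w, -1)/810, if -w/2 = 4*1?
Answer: 1/270 ≈ 0.0037037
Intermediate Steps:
w = -8 ≈ -8.0000
v(U, a) = -3*a (v(U, a) = (3*a)*(-1) = -3*a)
v(w, -1)/810 = -3*(-1)/810 = 3*(1/810) = 1/270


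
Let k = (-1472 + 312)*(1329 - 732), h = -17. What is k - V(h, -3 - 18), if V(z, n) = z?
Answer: -692503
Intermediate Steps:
k = -692520 (k = -1160*597 = -692520)
k - V(h, -3 - 18) = -692520 - 1*(-17) = -692520 + 17 = -692503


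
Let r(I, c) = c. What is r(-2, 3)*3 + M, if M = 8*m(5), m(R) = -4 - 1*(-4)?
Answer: 9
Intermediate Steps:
m(R) = 0 (m(R) = -4 + 4 = 0)
M = 0 (M = 8*0 = 0)
r(-2, 3)*3 + M = 3*3 + 0 = 9 + 0 = 9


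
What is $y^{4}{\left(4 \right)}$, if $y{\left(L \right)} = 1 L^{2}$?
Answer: $65536$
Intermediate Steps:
$y{\left(L \right)} = L^{2}$
$y^{4}{\left(4 \right)} = \left(4^{2}\right)^{4} = 16^{4} = 65536$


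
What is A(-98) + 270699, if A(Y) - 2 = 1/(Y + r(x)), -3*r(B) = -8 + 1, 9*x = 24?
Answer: 77691184/287 ≈ 2.7070e+5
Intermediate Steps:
x = 8/3 (x = (⅑)*24 = 8/3 ≈ 2.6667)
r(B) = 7/3 (r(B) = -(-8 + 1)/3 = -⅓*(-7) = 7/3)
A(Y) = 2 + 1/(7/3 + Y) (A(Y) = 2 + 1/(Y + 7/3) = 2 + 1/(7/3 + Y))
A(-98) + 270699 = (17 + 6*(-98))/(7 + 3*(-98)) + 270699 = (17 - 588)/(7 - 294) + 270699 = -571/(-287) + 270699 = -1/287*(-571) + 270699 = 571/287 + 270699 = 77691184/287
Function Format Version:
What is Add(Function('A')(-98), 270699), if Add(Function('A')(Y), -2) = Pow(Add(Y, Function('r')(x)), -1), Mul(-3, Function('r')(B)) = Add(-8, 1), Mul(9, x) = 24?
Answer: Rational(77691184, 287) ≈ 2.7070e+5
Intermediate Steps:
x = Rational(8, 3) (x = Mul(Rational(1, 9), 24) = Rational(8, 3) ≈ 2.6667)
Function('r')(B) = Rational(7, 3) (Function('r')(B) = Mul(Rational(-1, 3), Add(-8, 1)) = Mul(Rational(-1, 3), -7) = Rational(7, 3))
Function('A')(Y) = Add(2, Pow(Add(Rational(7, 3), Y), -1)) (Function('A')(Y) = Add(2, Pow(Add(Y, Rational(7, 3)), -1)) = Add(2, Pow(Add(Rational(7, 3), Y), -1)))
Add(Function('A')(-98), 270699) = Add(Mul(Pow(Add(7, Mul(3, -98)), -1), Add(17, Mul(6, -98))), 270699) = Add(Mul(Pow(Add(7, -294), -1), Add(17, -588)), 270699) = Add(Mul(Pow(-287, -1), -571), 270699) = Add(Mul(Rational(-1, 287), -571), 270699) = Add(Rational(571, 287), 270699) = Rational(77691184, 287)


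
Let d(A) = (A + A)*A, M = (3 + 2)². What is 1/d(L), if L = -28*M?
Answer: 1/980000 ≈ 1.0204e-6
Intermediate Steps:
M = 25 (M = 5² = 25)
L = -700 (L = -28*25 = -700)
d(A) = 2*A² (d(A) = (2*A)*A = 2*A²)
1/d(L) = 1/(2*(-700)²) = 1/(2*490000) = 1/980000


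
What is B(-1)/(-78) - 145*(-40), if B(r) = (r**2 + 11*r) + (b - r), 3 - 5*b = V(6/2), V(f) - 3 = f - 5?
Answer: 2262043/390 ≈ 5800.1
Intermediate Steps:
V(f) = -2 + f (V(f) = 3 + (f - 5) = 3 + (-5 + f) = -2 + f)
b = 2/5 (b = 3/5 - (-2 + 6/2)/5 = 3/5 - (-2 + 6*(1/2))/5 = 3/5 - (-2 + 3)/5 = 3/5 - 1/5*1 = 3/5 - 1/5 = 2/5 ≈ 0.40000)
B(r) = 2/5 + r**2 + 10*r (B(r) = (r**2 + 11*r) + (2/5 - r) = 2/5 + r**2 + 10*r)
B(-1)/(-78) - 145*(-40) = (2/5 + (-1)**2 + 10*(-1))/(-78) - 145*(-40) = (2/5 + 1 - 10)*(-1/78) + 5800 = -43/5*(-1/78) + 5800 = 43/390 + 5800 = 2262043/390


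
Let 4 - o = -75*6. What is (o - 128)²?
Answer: 106276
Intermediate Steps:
o = 454 (o = 4 - (-75)*6 = 4 - 1*(-450) = 4 + 450 = 454)
(o - 128)² = (454 - 128)² = 326² = 106276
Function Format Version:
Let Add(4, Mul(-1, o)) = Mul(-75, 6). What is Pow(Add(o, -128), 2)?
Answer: 106276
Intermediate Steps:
o = 454 (o = Add(4, Mul(-1, Mul(-75, 6))) = Add(4, Mul(-1, -450)) = Add(4, 450) = 454)
Pow(Add(o, -128), 2) = Pow(Add(454, -128), 2) = Pow(326, 2) = 106276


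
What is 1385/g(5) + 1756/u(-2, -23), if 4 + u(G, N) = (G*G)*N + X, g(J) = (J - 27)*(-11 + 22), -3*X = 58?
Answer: -877033/41866 ≈ -20.949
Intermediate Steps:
X = -58/3 (X = -⅓*58 = -58/3 ≈ -19.333)
g(J) = -297 + 11*J (g(J) = (-27 + J)*11 = -297 + 11*J)
u(G, N) = -70/3 + N*G² (u(G, N) = -4 + ((G*G)*N - 58/3) = -4 + (G²*N - 58/3) = -4 + (N*G² - 58/3) = -4 + (-58/3 + N*G²) = -70/3 + N*G²)
1385/g(5) + 1756/u(-2, -23) = 1385/(-297 + 11*5) + 1756/(-70/3 - 23*(-2)²) = 1385/(-297 + 55) + 1756/(-70/3 - 23*4) = 1385/(-242) + 1756/(-70/3 - 92) = 1385*(-1/242) + 1756/(-346/3) = -1385/242 + 1756*(-3/346) = -1385/242 - 2634/173 = -877033/41866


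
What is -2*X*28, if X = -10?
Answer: 560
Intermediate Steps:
-2*X*28 = -2*(-10)*28 = 20*28 = 560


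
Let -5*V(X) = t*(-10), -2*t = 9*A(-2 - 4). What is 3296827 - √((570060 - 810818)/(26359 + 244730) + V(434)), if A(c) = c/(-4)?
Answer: 3296827 - I*√9590672702/25818 ≈ 3.2968e+6 - 3.7932*I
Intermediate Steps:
A(c) = -c/4 (A(c) = c*(-¼) = -c/4)
t = -27/4 (t = -9*(-(-2 - 4)/4)/2 = -9*(-¼*(-6))/2 = -9*3/(2*2) = -½*27/2 = -27/4 ≈ -6.7500)
V(X) = -27/2 (V(X) = -(-27)*(-10)/20 = -⅕*135/2 = -27/2)
3296827 - √((570060 - 810818)/(26359 + 244730) + V(434)) = 3296827 - √((570060 - 810818)/(26359 + 244730) - 27/2) = 3296827 - √(-240758/271089 - 27/2) = 3296827 - √(-240758*1/271089 - 27/2) = 3296827 - √(-34394/38727 - 27/2) = 3296827 - √(-1114417/77454) = 3296827 - I*√9590672702/25818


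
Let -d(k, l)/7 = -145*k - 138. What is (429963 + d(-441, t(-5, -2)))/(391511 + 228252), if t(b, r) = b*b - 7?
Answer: -16686/619763 ≈ -0.026923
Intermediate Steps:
t(b, r) = -7 + b² (t(b, r) = b² - 7 = -7 + b²)
d(k, l) = 966 + 1015*k (d(k, l) = -7*(-145*k - 138) = -7*(-138 - 145*k) = 966 + 1015*k)
(429963 + d(-441, t(-5, -2)))/(391511 + 228252) = (429963 + (966 + 1015*(-441)))/(391511 + 228252) = (429963 + (966 - 447615))/619763 = (429963 - 446649)*(1/619763) = -16686*1/619763 = -16686/619763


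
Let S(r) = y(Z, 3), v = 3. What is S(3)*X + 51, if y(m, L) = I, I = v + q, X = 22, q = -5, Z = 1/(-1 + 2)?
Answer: 7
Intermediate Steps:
Z = 1 (Z = 1/1 = 1)
I = -2 (I = 3 - 5 = -2)
y(m, L) = -2
S(r) = -2
S(3)*X + 51 = -2*22 + 51 = -44 + 51 = 7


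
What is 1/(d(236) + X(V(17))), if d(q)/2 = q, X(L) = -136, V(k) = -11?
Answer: 1/336 ≈ 0.0029762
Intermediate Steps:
d(q) = 2*q
1/(d(236) + X(V(17))) = 1/(2*236 - 136) = 1/(472 - 136) = 1/336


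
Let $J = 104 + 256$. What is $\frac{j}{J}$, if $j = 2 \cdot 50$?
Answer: $\frac{5}{18} \approx 0.27778$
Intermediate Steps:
$J = 360$
$j = 100$
$\frac{j}{J} = \frac{100}{360} = 100 \cdot \frac{1}{360} = \frac{5}{18}$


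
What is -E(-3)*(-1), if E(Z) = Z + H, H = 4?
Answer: 1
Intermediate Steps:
E(Z) = 4 + Z (E(Z) = Z + 4 = 4 + Z)
-E(-3)*(-1) = -(4 - 3)*(-1) = -1*1*(-1) = -1*(-1) = 1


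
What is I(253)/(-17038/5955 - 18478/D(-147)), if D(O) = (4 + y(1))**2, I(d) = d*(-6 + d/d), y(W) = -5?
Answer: 327525/4784936 ≈ 0.068449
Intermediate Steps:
I(d) = -5*d (I(d) = d*(-6 + 1) = d*(-5) = -5*d)
D(O) = 1 (D(O) = (4 - 5)**2 = (-1)**2 = 1)
I(253)/(-17038/5955 - 18478/D(-147)) = (-5*253)/(-17038/5955 - 18478/1) = -1265/(-17038*1/5955 - 18478*1) = -1265/(-17038/5955 - 18478) = -1265/(-110053528/5955) = -1265*(-5955/110053528) = 327525/4784936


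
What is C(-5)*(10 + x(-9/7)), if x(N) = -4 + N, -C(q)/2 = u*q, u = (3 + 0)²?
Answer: 2970/7 ≈ 424.29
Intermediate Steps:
u = 9 (u = 3² = 9)
C(q) = -18*q
C(-5)*(10 + x(-9/7)) = (-18*(-5))*(10 + (-4 - 9/7)) = 90*(10 + (-4 - 9*⅐)) = 90*(10 + (-4 - 9/7)) = 90*(10 - 37/7) = 90*(33/7) = 2970/7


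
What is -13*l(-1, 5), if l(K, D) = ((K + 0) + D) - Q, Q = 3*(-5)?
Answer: -247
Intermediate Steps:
Q = -15
l(K, D) = 15 + D + K (l(K, D) = ((K + 0) + D) - 1*(-15) = (K + D) + 15 = (D + K) + 15 = 15 + D + K)
-13*l(-1, 5) = -13*(15 + 5 - 1) = -13*19 = -247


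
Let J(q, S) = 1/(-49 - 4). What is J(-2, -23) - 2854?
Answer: -151263/53 ≈ -2854.0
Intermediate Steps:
J(q, S) = -1/53 (J(q, S) = 1/(-53) = -1/53)
J(-2, -23) - 2854 = -1/53 - 2854 = -151263/53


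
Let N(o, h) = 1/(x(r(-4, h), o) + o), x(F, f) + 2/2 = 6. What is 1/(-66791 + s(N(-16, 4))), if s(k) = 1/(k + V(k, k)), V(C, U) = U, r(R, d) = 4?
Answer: -2/133593 ≈ -1.4971e-5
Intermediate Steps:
x(F, f) = 5 (x(F, f) = -1 + 6 = 5)
N(o, h) = 1/(5 + o)
s(k) = 1/(2*k) (s(k) = 1/(k + k) = 1/(2*k))
1/(-66791 + s(N(-16, 4))) = 1/(-66791 + 1/(2*(1/(5 - 16)))) = 1/(-66791 + 1/(2*(1/(-11)))) = 1/(-66791 + 1/(2*(-1/11))) = 1/(-66791 + (1/2)*(-11)) = 1/(-66791 - 11/2) = 1/(-133593/2) = -2/133593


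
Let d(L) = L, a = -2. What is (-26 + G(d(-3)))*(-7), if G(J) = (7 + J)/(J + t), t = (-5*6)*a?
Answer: 10346/57 ≈ 181.51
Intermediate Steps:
t = 60 (t = -5*6*(-2) = -30*(-2) = 60)
G(J) = (7 + J)/(60 + J) (G(J) = (7 + J)/(J + 60) = (7 + J)/(60 + J))
(-26 + G(d(-3)))*(-7) = (-26 + (7 - 3)/(60 - 3))*(-7) = (-26 + 4/57)*(-7) = -1478/57*(-7) = 10346/57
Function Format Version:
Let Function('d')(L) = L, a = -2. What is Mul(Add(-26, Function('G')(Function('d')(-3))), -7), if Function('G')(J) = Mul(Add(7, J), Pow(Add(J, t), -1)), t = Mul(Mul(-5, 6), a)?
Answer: Rational(10346, 57) ≈ 181.51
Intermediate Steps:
t = 60 (t = Mul(Mul(-5, 6), -2) = Mul(-30, -2) = 60)
Function('G')(J) = Mul(Pow(Add(60, J), -1), Add(7, J)) (Function('G')(J) = Mul(Add(7, J), Pow(Add(J, 60), -1)) = Mul(Add(7, J), Pow(Add(60, J), -1)) = Mul(Pow(Add(60, J), -1), Add(7, J)))
Mul(Add(-26, Function('G')(Function('d')(-3))), -7) = Mul(Add(-26, Mul(Pow(Add(60, -3), -1), Add(7, -3))), -7) = Mul(Add(-26, Mul(Pow(57, -1), 4)), -7) = Mul(Add(-26, Mul(Rational(1, 57), 4)), -7) = Mul(Add(-26, Rational(4, 57)), -7) = Mul(Rational(-1478, 57), -7) = Rational(10346, 57)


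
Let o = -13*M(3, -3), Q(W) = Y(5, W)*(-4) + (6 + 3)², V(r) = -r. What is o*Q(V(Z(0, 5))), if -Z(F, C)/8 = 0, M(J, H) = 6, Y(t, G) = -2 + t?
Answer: -5382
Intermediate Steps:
Z(F, C) = 0 (Z(F, C) = -8*0 = 0)
Q(W) = 69 (Q(W) = (-2 + 5)*(-4) + (6 + 3)² = 3*(-4) + 9² = -12 + 81 = 69)
o = -78 (o = -13*6 = -78)
o*Q(V(Z(0, 5))) = -78*69 = -5382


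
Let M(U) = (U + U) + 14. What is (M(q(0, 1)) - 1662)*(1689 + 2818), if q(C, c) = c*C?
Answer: -7427536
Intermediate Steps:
q(C, c) = C*c
M(U) = 14 + 2*U (M(U) = 2*U + 14 = 14 + 2*U)
(M(q(0, 1)) - 1662)*(1689 + 2818) = ((14 + 2*(0*1)) - 1662)*(1689 + 2818) = ((14 + 2*0) - 1662)*4507 = ((14 + 0) - 1662)*4507 = (14 - 1662)*4507 = -1648*4507 = -7427536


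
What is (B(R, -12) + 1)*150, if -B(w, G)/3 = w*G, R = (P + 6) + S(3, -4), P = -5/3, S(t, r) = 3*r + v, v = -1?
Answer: -46650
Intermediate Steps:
S(t, r) = -1 + 3*r (S(t, r) = 3*r - 1 = -1 + 3*r)
P = -5/3 (P = -5*⅓ = -5/3 ≈ -1.6667)
R = -26/3 (R = (-5/3 + 6) + (-1 + 3*(-4)) = 13/3 + (-1 - 12) = 13/3 - 13 = -26/3 ≈ -8.6667)
B(w, G) = -3*G*w (B(w, G) = -3*w*G = -3*G*w)
(B(R, -12) + 1)*150 = (-3*(-12)*(-26/3) + 1)*150 = (-312 + 1)*150 = -311*150 = -46650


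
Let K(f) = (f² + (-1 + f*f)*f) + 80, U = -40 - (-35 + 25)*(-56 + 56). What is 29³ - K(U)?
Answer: 86669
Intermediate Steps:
U = -40 (U = -40 - (-10)*0 = -40 - 1*0 = -40 + 0 = -40)
K(f) = 80 + f² + f*(-1 + f²) (K(f) = (f² + (-1 + f²)*f) + 80 = (f² + f*(-1 + f²)) + 80 = 80 + f² + f*(-1 + f²))
29³ - K(U) = 29³ - (80 + (-40)² + (-40)³ - 1*(-40)) = 24389 - (80 + 1600 - 64000 + 40) = 24389 - 1*(-62280) = 24389 + 62280 = 86669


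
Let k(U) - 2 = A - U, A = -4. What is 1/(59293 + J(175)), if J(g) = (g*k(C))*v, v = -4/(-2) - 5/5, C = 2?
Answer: 1/58593 ≈ 1.7067e-5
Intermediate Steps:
v = 1 (v = -4*(-½) - 5*⅕ = 2 - 1 = 1)
k(U) = -2 - U (k(U) = 2 + (-4 - U) = -2 - U)
J(g) = -4*g (J(g) = (g*(-2 - 1*2))*1 = (g*(-2 - 2))*1 = (g*(-4))*1 = -4*g*1 = -4*g)
1/(59293 + J(175)) = 1/(59293 - 4*175) = 1/(59293 - 700) = 1/58593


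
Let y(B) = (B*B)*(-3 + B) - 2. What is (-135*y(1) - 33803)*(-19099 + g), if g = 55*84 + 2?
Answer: 481548451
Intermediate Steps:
g = 4622 (g = 4620 + 2 = 4622)
y(B) = -2 + B²*(-3 + B) (y(B) = B²*(-3 + B) - 2 = -2 + B²*(-3 + B))
(-135*y(1) - 33803)*(-19099 + g) = (-135*(-2 + 1³ - 3*1²) - 33803)*(-19099 + 4622) = (-135*(-2 + 1 - 3*1) - 33803)*(-14477) = (-135*(-2 + 1 - 3) - 33803)*(-14477) = (-135*(-4) - 33803)*(-14477) = (540 - 33803)*(-14477) = -33263*(-14477) = 481548451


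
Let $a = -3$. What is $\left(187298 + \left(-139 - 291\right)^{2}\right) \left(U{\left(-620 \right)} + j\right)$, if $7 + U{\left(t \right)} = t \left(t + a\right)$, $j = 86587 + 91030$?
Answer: $209871286260$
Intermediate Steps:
$j = 177617$
$U{\left(t \right)} = -7 + t \left(-3 + t\right)$ ($U{\left(t \right)} = -7 + t \left(t - 3\right) = -7 + t \left(-3 + t\right)$)
$\left(187298 + \left(-139 - 291\right)^{2}\right) \left(U{\left(-620 \right)} + j\right) = \left(187298 + \left(-139 - 291\right)^{2}\right) \left(\left(-7 + \left(-620\right)^{2} - -1860\right) + 177617\right) = \left(187298 + \left(-430\right)^{2}\right) \left(\left(-7 + 384400 + 1860\right) + 177617\right) = \left(187298 + 184900\right) \left(386253 + 177617\right) = 372198 \cdot 563870 = 209871286260$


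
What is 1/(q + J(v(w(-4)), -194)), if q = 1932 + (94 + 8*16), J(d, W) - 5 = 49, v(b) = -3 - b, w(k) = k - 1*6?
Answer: 1/2208 ≈ 0.00045290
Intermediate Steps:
w(k) = -6 + k (w(k) = k - 6 = -6 + k)
J(d, W) = 54 (J(d, W) = 5 + 49 = 54)
q = 2154 (q = 1932 + (94 + 128) = 1932 + 222 = 2154)
1/(q + J(v(w(-4)), -194)) = 1/(2154 + 54) = 1/2208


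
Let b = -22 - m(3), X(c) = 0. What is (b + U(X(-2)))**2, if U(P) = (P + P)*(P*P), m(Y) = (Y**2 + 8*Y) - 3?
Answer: 2704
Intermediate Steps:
m(Y) = -3 + Y**2 + 8*Y
U(P) = 2*P**3 (U(P) = (2*P)*P**2 = 2*P**3)
b = -52 (b = -22 - (-3 + 3**2 + 8*3) = -22 - (-3 + 9 + 24) = -22 - 1*30 = -22 - 30 = -52)
(b + U(X(-2)))**2 = (-52 + 2*0**3)**2 = (-52 + 2*0)**2 = (-52 + 0)**2 = (-52)**2 = 2704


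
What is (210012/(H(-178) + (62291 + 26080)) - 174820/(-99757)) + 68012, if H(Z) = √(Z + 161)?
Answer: 26493835486561866498/389522836710553 - 105006*I*√17/3904716829 ≈ 68016.0 - 0.00011088*I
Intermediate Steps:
H(Z) = √(161 + Z)
(210012/(H(-178) + (62291 + 26080)) - 174820/(-99757)) + 68012 = (210012/(√(161 - 178) + (62291 + 26080)) - 174820/(-99757)) + 68012 = (210012/(√(-17) + 88371) - 174820*(-1/99757)) + 68012 = (210012/(I*√17 + 88371) + 174820/99757) + 68012 = (210012/(88371 + I*√17) + 174820/99757) + 68012 = (174820/99757 + 210012/(88371 + I*√17)) + 68012 = 6784847904/99757 + 210012/(88371 + I*√17)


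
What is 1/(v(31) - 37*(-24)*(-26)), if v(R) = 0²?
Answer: -1/23088 ≈ -4.3313e-5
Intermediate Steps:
v(R) = 0
1/(v(31) - 37*(-24)*(-26)) = 1/(0 - 37*(-24)*(-26)) = 1/(0 + 888*(-26)) = 1/(0 - 23088) = 1/(-23088) = -1/23088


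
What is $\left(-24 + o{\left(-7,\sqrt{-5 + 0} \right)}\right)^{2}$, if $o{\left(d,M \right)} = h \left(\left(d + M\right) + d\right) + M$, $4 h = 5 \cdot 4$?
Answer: $8656 - 1128 i \sqrt{5} \approx 8656.0 - 2522.3 i$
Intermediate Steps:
$h = 5$ ($h = \frac{5 \cdot 4}{4} = \frac{1}{4} \cdot 20 = 5$)
$o{\left(d,M \right)} = 6 M + 10 d$ ($o{\left(d,M \right)} = 5 \left(\left(d + M\right) + d\right) + M = 5 \left(\left(M + d\right) + d\right) + M = 5 \left(M + 2 d\right) + M = \left(5 M + 10 d\right) + M = 6 M + 10 d$)
$\left(-24 + o{\left(-7,\sqrt{-5 + 0} \right)}\right)^{2} = \left(-24 + \left(6 \sqrt{-5 + 0} + 10 \left(-7\right)\right)\right)^{2} = \left(-24 - \left(70 - 6 \sqrt{-5}\right)\right)^{2} = \left(-24 - \left(70 - 6 i \sqrt{5}\right)\right)^{2} = \left(-94 + 6 i \sqrt{5}\right)^{2}$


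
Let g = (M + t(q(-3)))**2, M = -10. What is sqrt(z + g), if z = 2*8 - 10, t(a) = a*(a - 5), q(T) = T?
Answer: sqrt(202) ≈ 14.213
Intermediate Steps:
t(a) = a*(-5 + a)
g = 196 (g = (-10 - 3*(-5 - 3))**2 = (-10 - 3*(-8))**2 = (-10 + 24)**2 = 14**2 = 196)
z = 6 (z = 16 - 10 = 6)
sqrt(z + g) = sqrt(6 + 196) = sqrt(202)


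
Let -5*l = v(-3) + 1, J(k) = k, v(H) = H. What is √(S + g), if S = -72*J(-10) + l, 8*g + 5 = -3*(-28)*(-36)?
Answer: 21*√310/20 ≈ 18.487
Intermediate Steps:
l = ⅖ (l = -(-3 + 1)/5 = -⅕*(-2) = ⅖ ≈ 0.40000)
g = -3029/8 (g = -5/8 + (-3*(-28)*(-36))/8 = -5/8 + (84*(-36))/8 = -5/8 + (⅛)*(-3024) = -5/8 - 378 = -3029/8 ≈ -378.63)
S = 3602/5 (S = -72*(-10) + ⅖ = 720 + ⅖ = 3602/5 ≈ 720.40)
√(S + g) = √(3602/5 - 3029/8) = √(13671/40) = 21*√310/20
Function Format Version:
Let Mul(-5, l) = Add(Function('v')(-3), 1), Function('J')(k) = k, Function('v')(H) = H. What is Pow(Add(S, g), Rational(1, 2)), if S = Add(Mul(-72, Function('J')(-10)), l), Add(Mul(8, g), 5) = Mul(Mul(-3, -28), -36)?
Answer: Mul(Rational(21, 20), Pow(310, Rational(1, 2))) ≈ 18.487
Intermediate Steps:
l = Rational(2, 5) (l = Mul(Rational(-1, 5), Add(-3, 1)) = Mul(Rational(-1, 5), -2) = Rational(2, 5) ≈ 0.40000)
g = Rational(-3029, 8) (g = Add(Rational(-5, 8), Mul(Rational(1, 8), Mul(Mul(-3, -28), -36))) = Add(Rational(-5, 8), Mul(Rational(1, 8), Mul(84, -36))) = Add(Rational(-5, 8), Mul(Rational(1, 8), -3024)) = Add(Rational(-5, 8), -378) = Rational(-3029, 8) ≈ -378.63)
S = Rational(3602, 5) (S = Add(Mul(-72, -10), Rational(2, 5)) = Add(720, Rational(2, 5)) = Rational(3602, 5) ≈ 720.40)
Pow(Add(S, g), Rational(1, 2)) = Pow(Add(Rational(3602, 5), Rational(-3029, 8)), Rational(1, 2)) = Pow(Rational(13671, 40), Rational(1, 2)) = Mul(Rational(21, 20), Pow(310, Rational(1, 2)))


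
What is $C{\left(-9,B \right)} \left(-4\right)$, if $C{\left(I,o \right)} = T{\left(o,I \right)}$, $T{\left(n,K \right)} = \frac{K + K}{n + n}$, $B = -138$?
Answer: $- \frac{6}{23} \approx -0.26087$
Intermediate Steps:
$T{\left(n,K \right)} = \frac{K}{n}$ ($T{\left(n,K \right)} = \frac{2 K}{2 n} = 2 K \frac{1}{2 n} = \frac{K}{n}$)
$C{\left(I,o \right)} = \frac{I}{o}$
$C{\left(-9,B \right)} \left(-4\right) = - \frac{9}{-138} \left(-4\right) = \left(-9\right) \left(- \frac{1}{138}\right) \left(-4\right) = \frac{3}{46} \left(-4\right) = - \frac{6}{23}$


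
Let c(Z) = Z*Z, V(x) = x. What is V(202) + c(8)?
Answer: 266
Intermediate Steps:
c(Z) = Z**2
V(202) + c(8) = 202 + 8**2 = 202 + 64 = 266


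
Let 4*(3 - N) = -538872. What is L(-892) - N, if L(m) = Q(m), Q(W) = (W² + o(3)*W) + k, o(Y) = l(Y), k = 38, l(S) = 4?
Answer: 657413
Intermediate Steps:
o(Y) = 4
N = 134721 (N = 3 - ¼*(-538872) = 3 + 134718 = 134721)
Q(W) = 38 + W² + 4*W (Q(W) = (W² + 4*W) + 38 = 38 + W² + 4*W)
L(m) = 38 + m² + 4*m
L(-892) - N = (38 + (-892)² + 4*(-892)) - 1*134721 = (38 + 795664 - 3568) - 134721 = 792134 - 134721 = 657413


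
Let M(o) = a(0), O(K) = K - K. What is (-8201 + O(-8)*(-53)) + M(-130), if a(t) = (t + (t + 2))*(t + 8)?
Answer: -8185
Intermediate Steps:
O(K) = 0
a(t) = (2 + 2*t)*(8 + t) (a(t) = (t + (2 + t))*(8 + t) = (2 + 2*t)*(8 + t))
M(o) = 16 (M(o) = 16 + 2*0² + 18*0 = 16 + 2*0 + 0 = 16 + 0 + 0 = 16)
(-8201 + O(-8)*(-53)) + M(-130) = (-8201 + 0*(-53)) + 16 = (-8201 + 0) + 16 = -8201 + 16 = -8185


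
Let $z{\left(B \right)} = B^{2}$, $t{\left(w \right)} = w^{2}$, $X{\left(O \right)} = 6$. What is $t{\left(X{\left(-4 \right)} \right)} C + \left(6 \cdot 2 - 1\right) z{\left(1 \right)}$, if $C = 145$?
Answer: $5231$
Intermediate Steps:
$t{\left(X{\left(-4 \right)} \right)} C + \left(6 \cdot 2 - 1\right) z{\left(1 \right)} = 6^{2} \cdot 145 + \left(6 \cdot 2 - 1\right) 1^{2} = 36 \cdot 145 + \left(12 - 1\right) 1 = 5220 + 11 \cdot 1 = 5220 + 11 = 5231$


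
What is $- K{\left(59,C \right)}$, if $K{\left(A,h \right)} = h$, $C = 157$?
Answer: $-157$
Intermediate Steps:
$- K{\left(59,C \right)} = \left(-1\right) 157 = -157$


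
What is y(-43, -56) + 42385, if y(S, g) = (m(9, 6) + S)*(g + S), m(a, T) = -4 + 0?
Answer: 47038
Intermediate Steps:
m(a, T) = -4
y(S, g) = (-4 + S)*(S + g) (y(S, g) = (-4 + S)*(g + S) = (-4 + S)*(S + g))
y(-43, -56) + 42385 = ((-43)² - 4*(-43) - 4*(-56) - 43*(-56)) + 42385 = (1849 + 172 + 224 + 2408) + 42385 = 4653 + 42385 = 47038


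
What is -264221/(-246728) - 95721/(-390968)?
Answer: 3966218963/3014461022 ≈ 1.3157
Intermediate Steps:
-264221/(-246728) - 95721/(-390968) = -264221*(-1/246728) - 95721*(-1/390968) = 264221/246728 + 95721/390968 = 3966218963/3014461022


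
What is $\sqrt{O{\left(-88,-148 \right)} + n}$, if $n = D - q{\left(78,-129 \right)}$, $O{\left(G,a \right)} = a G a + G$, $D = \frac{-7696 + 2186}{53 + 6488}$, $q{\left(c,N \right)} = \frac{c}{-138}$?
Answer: $\frac{i \sqrt{43628467926444131}}{150443} \approx 1388.4 i$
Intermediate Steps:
$q{\left(c,N \right)} = - \frac{c}{138}$ ($q{\left(c,N \right)} = c \left(- \frac{1}{138}\right) = - \frac{c}{138}$)
$D = - \frac{5510}{6541} \approx -0.84238$
$O{\left(G,a \right)} = G + G a^{2}$ ($O{\left(G,a \right)} = G a a + G = G a^{2} + G = G + G a^{2}$)
$n = - \frac{41697}{150443}$ ($n = - \frac{5510}{6541} - \left(- \frac{1}{138}\right) 78 = - \frac{5510}{6541} - - \frac{13}{23} = - \frac{5510}{6541} + \frac{13}{23} = - \frac{41697}{150443} \approx -0.27716$)
$\sqrt{O{\left(-88,-148 \right)} + n} = \sqrt{- 88 \left(1 + \left(-148\right)^{2}\right) - \frac{41697}{150443}} = \sqrt{- 88 \left(1 + 21904\right) - \frac{41697}{150443}} = \sqrt{\left(-88\right) 21905 - \frac{41697}{150443}} = \sqrt{-1927640 - \frac{41697}{150443}} = \sqrt{- \frac{289999986217}{150443}} = \frac{i \sqrt{43628467926444131}}{150443}$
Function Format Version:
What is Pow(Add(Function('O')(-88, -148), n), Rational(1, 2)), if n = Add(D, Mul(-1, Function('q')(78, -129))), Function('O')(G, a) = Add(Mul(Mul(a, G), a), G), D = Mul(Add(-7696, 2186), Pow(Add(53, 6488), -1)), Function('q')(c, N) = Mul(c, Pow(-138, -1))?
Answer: Mul(Rational(1, 150443), I, Pow(43628467926444131, Rational(1, 2))) ≈ Mul(1388.4, I)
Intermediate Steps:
Function('q')(c, N) = Mul(Rational(-1, 138), c) (Function('q')(c, N) = Mul(c, Rational(-1, 138)) = Mul(Rational(-1, 138), c))
D = Rational(-5510, 6541) (D = Mul(-5510, Pow(6541, -1)) = Mul(-5510, Rational(1, 6541)) = Rational(-5510, 6541) ≈ -0.84238)
Function('O')(G, a) = Add(G, Mul(G, Pow(a, 2))) (Function('O')(G, a) = Add(Mul(Mul(G, a), a), G) = Add(Mul(G, Pow(a, 2)), G) = Add(G, Mul(G, Pow(a, 2))))
n = Rational(-41697, 150443) (n = Add(Rational(-5510, 6541), Mul(-1, Mul(Rational(-1, 138), 78))) = Add(Rational(-5510, 6541), Mul(-1, Rational(-13, 23))) = Add(Rational(-5510, 6541), Rational(13, 23)) = Rational(-41697, 150443) ≈ -0.27716)
Pow(Add(Function('O')(-88, -148), n), Rational(1, 2)) = Pow(Add(Mul(-88, Add(1, Pow(-148, 2))), Rational(-41697, 150443)), Rational(1, 2)) = Pow(Add(Mul(-88, Add(1, 21904)), Rational(-41697, 150443)), Rational(1, 2)) = Pow(Add(Mul(-88, 21905), Rational(-41697, 150443)), Rational(1, 2)) = Pow(Add(-1927640, Rational(-41697, 150443)), Rational(1, 2)) = Pow(Rational(-289999986217, 150443), Rational(1, 2)) = Mul(Rational(1, 150443), I, Pow(43628467926444131, Rational(1, 2)))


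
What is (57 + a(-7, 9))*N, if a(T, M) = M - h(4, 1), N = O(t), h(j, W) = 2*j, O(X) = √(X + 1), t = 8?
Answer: 174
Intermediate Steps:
O(X) = √(1 + X)
N = 3 (N = √(1 + 8) = √9 = 3)
a(T, M) = -8 + M (a(T, M) = M - 2*4 = M - 1*8 = M - 8 = -8 + M)
(57 + a(-7, 9))*N = (57 + (-8 + 9))*3 = (57 + 1)*3 = 58*3 = 174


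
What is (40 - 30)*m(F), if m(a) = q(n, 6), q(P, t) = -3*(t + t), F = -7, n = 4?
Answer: -360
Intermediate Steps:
q(P, t) = -6*t
m(a) = -36 (m(a) = -6*6 = -36)
(40 - 30)*m(F) = (40 - 30)*(-36) = 10*(-36) = -360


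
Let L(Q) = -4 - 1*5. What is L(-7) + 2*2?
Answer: -5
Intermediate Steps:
L(Q) = -9 (L(Q) = -4 - 5 = -9)
L(-7) + 2*2 = -9 + 2*2 = -9 + 4 = -5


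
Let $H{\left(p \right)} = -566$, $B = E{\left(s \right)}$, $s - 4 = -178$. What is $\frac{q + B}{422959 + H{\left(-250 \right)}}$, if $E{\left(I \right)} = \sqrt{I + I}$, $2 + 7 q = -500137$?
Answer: $- \frac{500139}{2956751} + \frac{2 i \sqrt{87}}{422393} \approx -0.16915 + 4.4164 \cdot 10^{-5} i$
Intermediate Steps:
$q = - \frac{500139}{7}$ ($q = - \frac{2}{7} + \frac{1}{7} \left(-500137\right) = - \frac{2}{7} - \frac{500137}{7} = - \frac{500139}{7} \approx -71448.0$)
$s = -174$ ($s = 4 - 178 = -174$)
$E{\left(I \right)} = \sqrt{2} \sqrt{I}$ ($E{\left(I \right)} = \sqrt{2 I} = \sqrt{2} \sqrt{I}$)
$B = 2 i \sqrt{87}$ ($B = \sqrt{2} \sqrt{-174} = \sqrt{2} i \sqrt{174} = 2 i \sqrt{87} \approx 18.655 i$)
$\frac{q + B}{422959 + H{\left(-250 \right)}} = \frac{- \frac{500139}{7} + 2 i \sqrt{87}}{422959 - 566} = \frac{- \frac{500139}{7} + 2 i \sqrt{87}}{422393} = \left(- \frac{500139}{7} + 2 i \sqrt{87}\right) \frac{1}{422393} = - \frac{500139}{2956751} + \frac{2 i \sqrt{87}}{422393}$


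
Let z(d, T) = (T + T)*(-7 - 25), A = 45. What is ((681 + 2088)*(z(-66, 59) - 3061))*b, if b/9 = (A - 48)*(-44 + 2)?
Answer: -21468494502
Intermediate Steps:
z(d, T) = -64*T (z(d, T) = (2*T)*(-32) = -64*T)
b = 1134 (b = 9*((45 - 48)*(-44 + 2)) = 9*(-3*(-42)) = 9*126 = 1134)
((681 + 2088)*(z(-66, 59) - 3061))*b = ((681 + 2088)*(-64*59 - 3061))*1134 = (2769*(-3776 - 3061))*1134 = (2769*(-6837))*1134 = -18931653*1134 = -21468494502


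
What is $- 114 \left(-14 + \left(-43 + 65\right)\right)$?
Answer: $-912$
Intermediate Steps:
$- 114 \left(-14 + \left(-43 + 65\right)\right) = - 114 \left(-14 + 22\right) = \left(-114\right) 8 = -912$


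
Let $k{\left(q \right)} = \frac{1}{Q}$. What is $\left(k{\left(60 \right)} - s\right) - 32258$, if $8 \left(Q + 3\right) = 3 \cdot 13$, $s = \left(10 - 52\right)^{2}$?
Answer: $- \frac{510322}{15} \approx -34021.0$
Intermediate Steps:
$s = 1764$ ($s = \left(-42\right)^{2} = 1764$)
$Q = \frac{15}{8}$ ($Q = -3 + \frac{3 \cdot 13}{8} = -3 + \frac{1}{8} \cdot 39 = -3 + \frac{39}{8} = \frac{15}{8} \approx 1.875$)
$k{\left(q \right)} = \frac{8}{15}$ ($k{\left(q \right)} = \frac{1}{\frac{15}{8}} = \frac{8}{15}$)
$\left(k{\left(60 \right)} - s\right) - 32258 = \left(\frac{8}{15} - 1764\right) - 32258 = - \frac{26452}{15} - 32258 = - \frac{510322}{15}$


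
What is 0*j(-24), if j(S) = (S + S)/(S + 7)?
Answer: 0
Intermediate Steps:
j(S) = 2*S/(7 + S) (j(S) = (2*S)/(7 + S) = 2*S/(7 + S))
0*j(-24) = 0*(2*(-24)/(7 - 24)) = 0*(2*(-24)/(-17)) = 0*(2*(-24)*(-1/17)) = 0*(48/17) = 0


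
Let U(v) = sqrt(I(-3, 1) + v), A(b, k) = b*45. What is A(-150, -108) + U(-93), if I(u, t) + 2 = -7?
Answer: -6750 + I*sqrt(102) ≈ -6750.0 + 10.1*I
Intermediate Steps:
A(b, k) = 45*b
I(u, t) = -9 (I(u, t) = -2 - 7 = -9)
U(v) = sqrt(-9 + v)
A(-150, -108) + U(-93) = 45*(-150) + sqrt(-9 - 93) = -6750 + sqrt(-102) = -6750 + I*sqrt(102)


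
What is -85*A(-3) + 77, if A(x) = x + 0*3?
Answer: 332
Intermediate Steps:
A(x) = x (A(x) = x + 0 = x)
-85*A(-3) + 77 = -85*(-3) + 77 = 255 + 77 = 332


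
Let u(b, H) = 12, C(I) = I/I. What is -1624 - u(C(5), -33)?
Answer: -1636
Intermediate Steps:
C(I) = 1
-1624 - u(C(5), -33) = -1624 - 1*12 = -1624 - 12 = -1636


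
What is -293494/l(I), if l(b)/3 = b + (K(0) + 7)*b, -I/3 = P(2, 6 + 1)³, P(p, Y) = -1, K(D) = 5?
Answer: -293494/117 ≈ -2508.5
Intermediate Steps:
I = 3 (I = -3*(-1)³ = -3*(-1) = 3)
l(b) = 39*b (l(b) = 3*(b + (5 + 7)*b) = 3*(b + 12*b) = 3*(13*b) = 39*b)
-293494/l(I) = -293494/(39*3) = -293494/117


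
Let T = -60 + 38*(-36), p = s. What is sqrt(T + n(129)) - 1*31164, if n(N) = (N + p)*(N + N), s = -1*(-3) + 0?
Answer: -31164 + 2*sqrt(8157) ≈ -30983.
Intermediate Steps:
s = 3 (s = 3 + 0 = 3)
p = 3
T = -1428 (T = -60 - 1368 = -1428)
n(N) = 2*N*(3 + N) (n(N) = (N + 3)*(N + N) = (3 + N)*(2*N) = 2*N*(3 + N))
sqrt(T + n(129)) - 1*31164 = sqrt(-1428 + 2*129*(3 + 129)) - 1*31164 = sqrt(-1428 + 2*129*132) - 31164 = sqrt(-1428 + 34056) - 31164 = sqrt(32628) - 31164 = 2*sqrt(8157) - 31164 = -31164 + 2*sqrt(8157)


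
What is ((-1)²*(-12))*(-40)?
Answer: 480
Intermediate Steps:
((-1)²*(-12))*(-40) = (1*(-12))*(-40) = -12*(-40) = 480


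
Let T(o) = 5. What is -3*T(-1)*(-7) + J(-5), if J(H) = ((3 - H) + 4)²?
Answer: 249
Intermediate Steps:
J(H) = (7 - H)²
-3*T(-1)*(-7) + J(-5) = -3*5*(-7) + (-7 - 5)² = -15*(-7) + (-12)² = 105 + 144 = 249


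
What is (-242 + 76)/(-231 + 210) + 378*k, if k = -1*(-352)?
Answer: 2794342/21 ≈ 1.3306e+5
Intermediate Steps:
k = 352
(-242 + 76)/(-231 + 210) + 378*k = (-242 + 76)/(-231 + 210) + 378*352 = -166/(-21) + 133056 = -166*(-1/21) + 133056 = 166/21 + 133056 = 2794342/21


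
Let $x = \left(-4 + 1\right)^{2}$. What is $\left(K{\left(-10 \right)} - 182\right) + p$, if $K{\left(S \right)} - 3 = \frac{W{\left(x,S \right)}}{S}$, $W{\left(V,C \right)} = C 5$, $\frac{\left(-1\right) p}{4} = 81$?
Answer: $-498$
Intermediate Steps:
$p = -324$ ($p = \left(-4\right) 81 = -324$)
$x = 9$ ($x = \left(-3\right)^{2} = 9$)
$W{\left(V,C \right)} = 5 C$
$K{\left(S \right)} = 8$ ($K{\left(S \right)} = 3 + \frac{5 S}{S} = 3 + 5 = 8$)
$\left(K{\left(-10 \right)} - 182\right) + p = \left(8 - 182\right) - 324 = -174 - 324 = -498$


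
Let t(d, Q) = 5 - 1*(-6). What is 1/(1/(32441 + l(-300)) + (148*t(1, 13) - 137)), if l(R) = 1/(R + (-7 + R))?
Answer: 19691686/29360304433 ≈ 0.00067069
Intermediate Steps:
t(d, Q) = 11 (t(d, Q) = 5 + 6 = 11)
l(R) = 1/(-7 + 2*R)
1/(1/(32441 + l(-300)) + (148*t(1, 13) - 137)) = 1/(1/(32441 + 1/(-7 + 2*(-300))) + (148*11 - 137)) = 1/(1/(32441 + 1/(-7 - 600)) + (1628 - 137)) = 1/(1/(32441 + 1/(-607)) + 1491) = 1/(1/(32441 - 1/607) + 1491) = 1/(1/(19691686/607) + 1491) = 1/(607/19691686 + 1491) = 1/(29360304433/19691686) = 19691686/29360304433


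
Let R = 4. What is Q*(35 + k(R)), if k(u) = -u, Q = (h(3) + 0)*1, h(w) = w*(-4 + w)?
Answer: -93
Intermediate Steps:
Q = -3 (Q = (3*(-4 + 3) + 0)*1 = (3*(-1) + 0)*1 = (-3 + 0)*1 = -3*1 = -3)
Q*(35 + k(R)) = -3*(35 - 1*4) = -3*(35 - 4) = -3*31 = -93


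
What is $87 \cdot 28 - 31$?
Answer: $2405$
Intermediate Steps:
$87 \cdot 28 - 31 = 2436 - 31 = 2405$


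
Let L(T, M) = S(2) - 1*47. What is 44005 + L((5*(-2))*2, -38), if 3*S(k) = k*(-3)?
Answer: 43956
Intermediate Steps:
S(k) = -k (S(k) = (k*(-3))/3 = (-3*k)/3 = -k)
L(T, M) = -49 (L(T, M) = -1*2 - 1*47 = -2 - 47 = -49)
44005 + L((5*(-2))*2, -38) = 44005 - 49 = 43956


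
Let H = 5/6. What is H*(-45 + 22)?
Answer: -115/6 ≈ -19.167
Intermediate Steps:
H = ⅚ (H = 5*(⅙) = ⅚ ≈ 0.83333)
H*(-45 + 22) = 5*(-45 + 22)/6 = (⅚)*(-23) = -115/6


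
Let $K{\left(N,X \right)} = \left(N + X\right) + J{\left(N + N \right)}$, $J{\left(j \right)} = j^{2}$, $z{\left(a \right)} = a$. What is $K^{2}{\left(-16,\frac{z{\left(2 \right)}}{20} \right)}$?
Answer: $\frac{101626561}{100} \approx 1.0163 \cdot 10^{6}$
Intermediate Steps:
$K{\left(N,X \right)} = N + X + 4 N^{2}$ ($K{\left(N,X \right)} = \left(N + X\right) + \left(N + N\right)^{2} = \left(N + X\right) + \left(2 N\right)^{2} = \left(N + X\right) + 4 N^{2} = N + X + 4 N^{2}$)
$K^{2}{\left(-16,\frac{z{\left(2 \right)}}{20} \right)} = \left(-16 + \frac{2}{20} + 4 \left(-16\right)^{2}\right)^{2} = \left(-16 + 2 \cdot \frac{1}{20} + 4 \cdot 256\right)^{2} = \left(-16 + \frac{1}{10} + 1024\right)^{2} = \left(\frac{10081}{10}\right)^{2} = \frac{101626561}{100}$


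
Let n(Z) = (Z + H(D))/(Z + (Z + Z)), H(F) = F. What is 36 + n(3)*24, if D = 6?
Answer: 60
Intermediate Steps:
n(Z) = (6 + Z)/(3*Z) (n(Z) = (Z + 6)/(Z + (Z + Z)) = (6 + Z)/(Z + 2*Z) = (6 + Z)/((3*Z)) = (6 + Z)*(1/(3*Z)) = (6 + Z)/(3*Z))
36 + n(3)*24 = 36 + ((⅓)*(6 + 3)/3)*24 = 36 + ((⅓)*(⅓)*9)*24 = 36 + 1*24 = 36 + 24 = 60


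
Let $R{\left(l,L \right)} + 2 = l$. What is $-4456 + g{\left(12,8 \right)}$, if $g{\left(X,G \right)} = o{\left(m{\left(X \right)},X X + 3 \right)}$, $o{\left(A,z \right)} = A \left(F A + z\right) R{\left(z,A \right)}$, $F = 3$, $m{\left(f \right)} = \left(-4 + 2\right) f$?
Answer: $-265456$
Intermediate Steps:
$R{\left(l,L \right)} = -2 + l$
$m{\left(f \right)} = - 2 f$
$o{\left(A,z \right)} = A \left(-2 + z\right) \left(z + 3 A\right)$ ($o{\left(A,z \right)} = A \left(3 A + z\right) \left(-2 + z\right) = A \left(z + 3 A\right) \left(-2 + z\right) = A \left(-2 + z\right) \left(z + 3 A\right)$)
$g{\left(X,G \right)} = - 2 X \left(1 + X^{2}\right) \left(3 + X^{2} - 6 X\right)$ ($g{\left(X,G \right)} = - 2 X \left(-2 + \left(X X + 3\right)\right) \left(\left(X X + 3\right) + 3 \left(- 2 X\right)\right) = - 2 X \left(-2 + \left(X^{2} + 3\right)\right) \left(\left(X^{2} + 3\right) - 6 X\right) = - 2 X \left(-2 + \left(3 + X^{2}\right)\right) \left(\left(3 + X^{2}\right) - 6 X\right) = - 2 X \left(1 + X^{2}\right) \left(3 + X^{2} - 6 X\right)$)
$-4456 + g{\left(12,8 \right)} = -4456 - 24 \left(1 + 12^{2}\right) \left(3 + 12^{2} - 72\right) = -4456 - 24 \left(1 + 144\right) \left(3 + 144 - 72\right) = -4456 - 24 \cdot 145 \cdot 75 = -4456 - 261000 = -265456$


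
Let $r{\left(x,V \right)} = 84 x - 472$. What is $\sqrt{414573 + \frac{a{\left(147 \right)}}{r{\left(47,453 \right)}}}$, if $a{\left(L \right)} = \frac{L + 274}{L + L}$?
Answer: $\frac{\sqrt{2209017415196262}}{72996} \approx 643.87$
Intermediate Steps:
$a{\left(L \right)} = \frac{274 + L}{2 L}$
$r{\left(x,V \right)} = -472 + 84 x$
$\sqrt{414573 + \frac{a{\left(147 \right)}}{r{\left(47,453 \right)}}} = \sqrt{414573 + \frac{\frac{1}{2} \cdot \frac{1}{147} \left(274 + 147\right)}{-472 + 84 \cdot 47}} = \sqrt{414573 + \frac{\frac{1}{2} \cdot \frac{1}{147} \cdot 421}{-472 + 3948}} = \sqrt{414573 + \frac{421}{294 \cdot 3476}} = \sqrt{414573 + \frac{421}{294} \cdot \frac{1}{3476}} = \sqrt{414573 + \frac{421}{1021944}} = \sqrt{\frac{423670390333}{1021944}} = \frac{\sqrt{2209017415196262}}{72996}$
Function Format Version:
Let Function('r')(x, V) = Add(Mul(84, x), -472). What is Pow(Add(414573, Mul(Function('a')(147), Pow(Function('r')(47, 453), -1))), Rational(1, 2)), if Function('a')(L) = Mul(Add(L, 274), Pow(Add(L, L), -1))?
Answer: Mul(Rational(1, 72996), Pow(2209017415196262, Rational(1, 2))) ≈ 643.87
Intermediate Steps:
Function('a')(L) = Mul(Rational(1, 2), Pow(L, -1), Add(274, L)) (Function('a')(L) = Mul(Add(274, L), Pow(Mul(2, L), -1)) = Mul(Add(274, L), Mul(Rational(1, 2), Pow(L, -1))) = Mul(Rational(1, 2), Pow(L, -1), Add(274, L)))
Function('r')(x, V) = Add(-472, Mul(84, x))
Pow(Add(414573, Mul(Function('a')(147), Pow(Function('r')(47, 453), -1))), Rational(1, 2)) = Pow(Add(414573, Mul(Mul(Rational(1, 2), Pow(147, -1), Add(274, 147)), Pow(Add(-472, Mul(84, 47)), -1))), Rational(1, 2)) = Pow(Add(414573, Mul(Mul(Rational(1, 2), Rational(1, 147), 421), Pow(Add(-472, 3948), -1))), Rational(1, 2)) = Pow(Add(414573, Mul(Rational(421, 294), Pow(3476, -1))), Rational(1, 2)) = Pow(Add(414573, Mul(Rational(421, 294), Rational(1, 3476))), Rational(1, 2)) = Pow(Add(414573, Rational(421, 1021944)), Rational(1, 2)) = Pow(Rational(423670390333, 1021944), Rational(1, 2)) = Mul(Rational(1, 72996), Pow(2209017415196262, Rational(1, 2)))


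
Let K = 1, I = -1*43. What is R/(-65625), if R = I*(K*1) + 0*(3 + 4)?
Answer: 43/65625 ≈ 0.00065524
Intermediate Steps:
I = -43
R = -43 (R = -43 + 0*(3 + 4) = -43*1 + 0*7 = -43 + 0 = -43)
R/(-65625) = -43/(-65625) = -43*(-1/65625) = 43/65625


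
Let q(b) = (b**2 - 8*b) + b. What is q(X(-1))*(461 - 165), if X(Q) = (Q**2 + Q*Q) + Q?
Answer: -1776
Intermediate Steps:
X(Q) = Q + 2*Q**2 (X(Q) = (Q**2 + Q**2) + Q = 2*Q**2 + Q = Q + 2*Q**2)
q(b) = b**2 - 7*b
q(X(-1))*(461 - 165) = ((-(1 + 2*(-1)))*(-7 - (1 + 2*(-1))))*(461 - 165) = ((-(1 - 2))*(-7 - (1 - 2)))*296 = ((-1*(-1))*(-7 - 1*(-1)))*296 = (1*(-7 + 1))*296 = (1*(-6))*296 = -6*296 = -1776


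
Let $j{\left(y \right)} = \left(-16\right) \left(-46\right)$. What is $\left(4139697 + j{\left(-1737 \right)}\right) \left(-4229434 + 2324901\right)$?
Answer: $-7885591282789$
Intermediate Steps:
$j{\left(y \right)} = 736$
$\left(4139697 + j{\left(-1737 \right)}\right) \left(-4229434 + 2324901\right) = \left(4139697 + 736\right) \left(-4229434 + 2324901\right) = 4140433 \left(-1904533\right) = -7885591282789$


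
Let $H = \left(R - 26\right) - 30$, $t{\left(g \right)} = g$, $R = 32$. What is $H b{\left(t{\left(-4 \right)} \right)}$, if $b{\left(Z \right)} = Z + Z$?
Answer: $192$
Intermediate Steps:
$b{\left(Z \right)} = 2 Z$
$H = -24$ ($H = \left(32 - 26\right) - 30 = 6 - 30 = -24$)
$H b{\left(t{\left(-4 \right)} \right)} = - 24 \cdot 2 \left(-4\right) = \left(-24\right) \left(-8\right) = 192$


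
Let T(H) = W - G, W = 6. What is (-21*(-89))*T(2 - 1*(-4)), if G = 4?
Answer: 3738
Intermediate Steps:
T(H) = 2 (T(H) = 6 - 1*4 = 6 - 4 = 2)
(-21*(-89))*T(2 - 1*(-4)) = -21*(-89)*2 = 1869*2 = 3738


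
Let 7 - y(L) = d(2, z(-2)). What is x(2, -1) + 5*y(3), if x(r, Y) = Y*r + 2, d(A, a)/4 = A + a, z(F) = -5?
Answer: 95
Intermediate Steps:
d(A, a) = 4*A + 4*a (d(A, a) = 4*(A + a) = 4*A + 4*a)
y(L) = 19 (y(L) = 7 - (4*2 + 4*(-5)) = 7 - (8 - 20) = 7 - 1*(-12) = 7 + 12 = 19)
x(r, Y) = 2 + Y*r
x(2, -1) + 5*y(3) = (2 - 1*2) + 5*19 = (2 - 2) + 95 = 0 + 95 = 95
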